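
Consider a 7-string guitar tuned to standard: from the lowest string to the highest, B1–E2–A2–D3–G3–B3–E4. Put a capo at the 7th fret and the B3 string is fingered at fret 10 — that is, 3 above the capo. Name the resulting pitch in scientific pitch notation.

A4

The capo raises the open B3 by 7 semitones to F#4; fretting 3 more gives B3 + 7 + 3 = B3 + 10 semitones = A4.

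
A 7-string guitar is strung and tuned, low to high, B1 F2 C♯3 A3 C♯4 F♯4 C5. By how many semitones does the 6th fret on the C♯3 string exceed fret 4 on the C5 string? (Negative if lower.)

-21 semitones

C♯3 at fret 6 → G3 (MIDI 55); C5 at fret 4 → E5 (MIDI 76).
55 − 76 = -21, so the two pitches are 21 semitones apart.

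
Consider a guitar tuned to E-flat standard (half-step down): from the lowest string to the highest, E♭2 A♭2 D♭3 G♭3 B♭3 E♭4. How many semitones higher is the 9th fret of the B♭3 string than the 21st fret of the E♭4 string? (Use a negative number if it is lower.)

-17 semitones

B♭3 at fret 9 → G4 (MIDI 67); E♭4 at fret 21 → C6 (MIDI 84).
67 − 84 = -17, so the two pitches are 17 semitones apart.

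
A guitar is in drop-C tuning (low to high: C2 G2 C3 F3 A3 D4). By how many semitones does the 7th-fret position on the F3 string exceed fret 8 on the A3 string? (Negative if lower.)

-5 semitones

F3 at fret 7 → C4 (MIDI 60); A3 at fret 8 → F4 (MIDI 65).
60 − 65 = -5, so the two pitches are 5 semitones apart.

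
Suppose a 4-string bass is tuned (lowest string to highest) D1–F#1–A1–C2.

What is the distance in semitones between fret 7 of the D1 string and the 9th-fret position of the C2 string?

D1 at fret 7 → A1 (MIDI 33); C2 at fret 9 → A2 (MIDI 45).
33 − 45 = -12, so the two pitches are 12 semitones apart, with A2 the higher.

12 semitones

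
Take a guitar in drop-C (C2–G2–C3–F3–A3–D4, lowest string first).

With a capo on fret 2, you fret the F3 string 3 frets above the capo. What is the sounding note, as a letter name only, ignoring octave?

The capo raises the open F3 by 2 semitones to G3; fretting 3 more gives F3 + 2 + 3 = F3 + 5 semitones, landing on A#.
(Also written Bb.)

A#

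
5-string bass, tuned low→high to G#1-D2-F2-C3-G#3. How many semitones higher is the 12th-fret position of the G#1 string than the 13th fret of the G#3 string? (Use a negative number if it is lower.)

-25 semitones

G#1 at fret 12 → G#2 (MIDI 44); G#3 at fret 13 → A4 (MIDI 69).
44 − 69 = -25, so the two pitches are 25 semitones apart.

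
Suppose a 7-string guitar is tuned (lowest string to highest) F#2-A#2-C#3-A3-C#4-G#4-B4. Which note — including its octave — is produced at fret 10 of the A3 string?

Each fret is one semitone, so A3 + 10 = G4.

G4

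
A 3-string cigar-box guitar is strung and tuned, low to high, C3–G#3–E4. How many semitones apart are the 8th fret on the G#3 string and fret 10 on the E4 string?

G#3 at fret 8 → E4 (MIDI 64); E4 at fret 10 → D5 (MIDI 74).
64 − 74 = -10, so the two pitches are 10 semitones apart, with D5 the higher.

10 semitones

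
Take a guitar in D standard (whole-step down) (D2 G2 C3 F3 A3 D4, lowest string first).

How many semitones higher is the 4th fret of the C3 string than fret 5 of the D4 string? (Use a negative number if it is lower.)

-15 semitones

C3 at fret 4 → E3 (MIDI 52); D4 at fret 5 → G4 (MIDI 67).
52 − 67 = -15, so the two pitches are 15 semitones apart.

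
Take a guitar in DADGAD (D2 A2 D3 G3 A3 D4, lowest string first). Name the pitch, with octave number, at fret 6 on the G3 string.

G3 is MIDI 55. Adding 6 gives 61, which is C#4.
(Equivalently spelled Db4.)

C#4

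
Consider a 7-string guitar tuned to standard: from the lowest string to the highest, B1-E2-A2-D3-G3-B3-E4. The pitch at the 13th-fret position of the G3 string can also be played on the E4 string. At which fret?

G3 at fret 13 is G3 + 13 semitones = G♯4.
The open E4 string is 9 semitones above the open G3, so the same pitch on the E4 string lies at fret 13 − 9 = 4.

4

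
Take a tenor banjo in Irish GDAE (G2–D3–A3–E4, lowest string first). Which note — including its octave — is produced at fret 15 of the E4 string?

E4 is MIDI 64. Adding 15 gives 79, which is G5.

G5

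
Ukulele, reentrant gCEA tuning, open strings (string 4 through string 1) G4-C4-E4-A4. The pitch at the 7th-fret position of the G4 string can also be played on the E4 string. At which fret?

G4 at fret 7 is G4 + 7 semitones = D5.
The open E4 string is 3 semitones below the open G4, so the same pitch on the E4 string lies at fret 7 + 3 = 10.

10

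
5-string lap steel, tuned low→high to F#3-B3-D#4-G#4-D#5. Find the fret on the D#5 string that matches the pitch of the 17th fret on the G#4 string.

10

G#4 at fret 17 is G#4 + 17 semitones = C#6.
The open D#5 string is 7 semitones above the open G#4, so the same pitch on the D#5 string lies at fret 17 − 7 = 10.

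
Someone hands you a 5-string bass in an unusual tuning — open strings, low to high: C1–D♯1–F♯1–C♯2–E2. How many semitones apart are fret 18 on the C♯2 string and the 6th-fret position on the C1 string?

C♯2 at fret 18 → G3 (MIDI 55); C1 at fret 6 → F♯1 (MIDI 30).
55 − 30 = 25, so the two pitches are 25 semitones apart, with G3 the higher.

25 semitones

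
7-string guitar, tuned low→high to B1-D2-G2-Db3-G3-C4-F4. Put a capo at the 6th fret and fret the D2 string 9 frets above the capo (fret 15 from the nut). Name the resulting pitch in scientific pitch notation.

The capo raises the open D2 by 6 semitones to Ab2; fretting 9 more gives D2 + 6 + 9 = D2 + 15 semitones = F3.

F3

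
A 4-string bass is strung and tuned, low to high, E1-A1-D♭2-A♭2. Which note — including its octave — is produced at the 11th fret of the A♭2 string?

The open A♭2 string plus 11 semitones: Ab–A–Bb–B–…–F–Gb–G.
The walk passes from B into C once, so the octave number goes from 2 to 3.

G3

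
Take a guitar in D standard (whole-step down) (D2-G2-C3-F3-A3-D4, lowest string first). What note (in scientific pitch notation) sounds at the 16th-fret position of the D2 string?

F♯3

Each fret is one semitone, so D2 + 16 = F♯3.
(Equivalently spelled G♭3.)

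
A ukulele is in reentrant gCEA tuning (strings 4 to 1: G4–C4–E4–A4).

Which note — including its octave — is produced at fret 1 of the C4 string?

C#4

C4 is MIDI 60. Adding 1 gives 61, which is C#4.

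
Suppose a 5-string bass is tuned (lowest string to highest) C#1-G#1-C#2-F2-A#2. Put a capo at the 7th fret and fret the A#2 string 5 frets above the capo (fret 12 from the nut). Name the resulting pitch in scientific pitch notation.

A#3

The capo raises the open A#2 by 7 semitones to F3; fretting 5 more gives A#2 + 7 + 5 = A#2 + 12 semitones = A#3.
(Also written Bb.)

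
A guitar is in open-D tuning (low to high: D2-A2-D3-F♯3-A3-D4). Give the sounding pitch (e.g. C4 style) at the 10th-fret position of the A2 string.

G3

Each fret is one semitone, so A2 + 10 = G3.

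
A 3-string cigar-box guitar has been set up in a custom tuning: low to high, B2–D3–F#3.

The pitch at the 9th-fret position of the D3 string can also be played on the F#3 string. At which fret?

D3 at fret 9 is D3 + 9 semitones = B3.
The open F#3 string is 4 semitones above the open D3, so the same pitch on the F#3 string lies at fret 9 − 4 = 5.

5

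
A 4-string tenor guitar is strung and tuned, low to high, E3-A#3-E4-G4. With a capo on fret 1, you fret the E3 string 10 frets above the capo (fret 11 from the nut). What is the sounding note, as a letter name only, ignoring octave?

The capo raises the open E3 by 1 semitone to F3; fretting 10 more gives E3 + 1 + 10 = E3 + 11 semitones, landing on D#.
(Also written Eb.)

D#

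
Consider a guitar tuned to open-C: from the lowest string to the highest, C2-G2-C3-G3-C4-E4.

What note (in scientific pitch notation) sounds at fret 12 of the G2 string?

G3

Each fret is one semitone, so G2 + 12 = G3.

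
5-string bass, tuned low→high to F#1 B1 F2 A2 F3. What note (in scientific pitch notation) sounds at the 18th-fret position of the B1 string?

Each fret is one semitone, so B1 + 18 = F3.

F3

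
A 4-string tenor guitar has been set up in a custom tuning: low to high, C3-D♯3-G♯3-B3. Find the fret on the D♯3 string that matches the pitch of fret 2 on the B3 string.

B3 at fret 2 is B3 + 2 semitones = C♯4.
The open D♯3 string is 8 semitones below the open B3, so the same pitch on the D♯3 string lies at fret 2 + 8 = 10.

10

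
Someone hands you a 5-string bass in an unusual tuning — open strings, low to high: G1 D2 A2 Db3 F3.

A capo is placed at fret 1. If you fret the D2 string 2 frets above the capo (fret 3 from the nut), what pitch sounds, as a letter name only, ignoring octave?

F

The capo raises the open D2 by 1 semitone to Eb2; fretting 2 more gives D2 + 1 + 2 = D2 + 3 semitones, landing on F.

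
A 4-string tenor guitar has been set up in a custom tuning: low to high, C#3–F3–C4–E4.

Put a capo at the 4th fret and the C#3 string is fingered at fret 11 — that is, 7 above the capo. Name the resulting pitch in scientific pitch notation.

The capo raises the open C#3 by 4 semitones to F3; fretting 7 more gives C#3 + 4 + 7 = C#3 + 11 semitones = C4.

C4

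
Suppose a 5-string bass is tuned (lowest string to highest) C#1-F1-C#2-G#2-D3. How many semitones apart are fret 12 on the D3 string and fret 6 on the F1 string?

D3 at fret 12 → D4 (MIDI 62); F1 at fret 6 → B1 (MIDI 35).
62 − 35 = 27, so the two pitches are 27 semitones apart, with D4 the higher.

27 semitones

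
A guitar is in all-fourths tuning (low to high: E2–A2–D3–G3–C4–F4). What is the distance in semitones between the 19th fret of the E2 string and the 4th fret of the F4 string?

10 semitones

E2 at fret 19 → B3 (MIDI 59); F4 at fret 4 → A4 (MIDI 69).
59 − 69 = -10, so the two pitches are 10 semitones apart, with A4 the higher.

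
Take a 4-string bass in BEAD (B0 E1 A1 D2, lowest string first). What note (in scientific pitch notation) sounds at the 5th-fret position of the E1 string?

A1

E1 is MIDI 28. Adding 5 gives 33, which is A1.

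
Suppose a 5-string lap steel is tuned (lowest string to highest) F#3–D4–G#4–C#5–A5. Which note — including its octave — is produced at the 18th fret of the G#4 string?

Each fret is one semitone, so G#4 + 18 = D6.

D6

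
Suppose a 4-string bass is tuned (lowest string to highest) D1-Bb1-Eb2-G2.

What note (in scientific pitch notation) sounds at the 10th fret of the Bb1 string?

The open Bb1 string plus 10 semitones: Bb–B–C–Db–…–Gb–G–Ab.
The walk passes from B into C once, so the octave number goes from 1 to 2.

Ab2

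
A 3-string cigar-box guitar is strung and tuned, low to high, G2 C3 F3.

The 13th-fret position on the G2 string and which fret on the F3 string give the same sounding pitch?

3

G2 at fret 13 is G2 + 13 semitones = G♯3.
The open F3 string is 10 semitones above the open G2, so the same pitch on the F3 string lies at fret 13 − 10 = 3.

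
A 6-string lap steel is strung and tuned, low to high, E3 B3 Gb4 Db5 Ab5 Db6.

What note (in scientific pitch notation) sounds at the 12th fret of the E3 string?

E4

E3 is MIDI 52. Adding 12 gives 64, which is E4.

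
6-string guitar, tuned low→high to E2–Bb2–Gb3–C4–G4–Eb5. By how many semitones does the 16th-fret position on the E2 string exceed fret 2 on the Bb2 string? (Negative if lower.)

E2 at fret 16 → Ab3 (MIDI 56); Bb2 at fret 2 → C3 (MIDI 48).
56 − 48 = 8, so the two pitches are 8 semitones apart.

8 semitones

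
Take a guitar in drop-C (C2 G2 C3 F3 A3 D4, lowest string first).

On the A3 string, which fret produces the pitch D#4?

6

D#4 is 6 semitones above the open A3 (A–A#–B–C–C#–D–D#), so it sits at fret 6.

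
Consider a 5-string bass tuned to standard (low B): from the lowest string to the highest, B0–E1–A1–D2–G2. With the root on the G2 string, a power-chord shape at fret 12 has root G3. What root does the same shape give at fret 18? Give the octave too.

C#4

Moving from fret 12 to fret 18 shifts the root by 6 semitones.
G3 up 6 semitones is C#4.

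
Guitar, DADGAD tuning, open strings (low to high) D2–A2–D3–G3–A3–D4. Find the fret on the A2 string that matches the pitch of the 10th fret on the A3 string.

A3 at fret 10 is A3 + 10 semitones = G4.
The open A2 string is 12 semitones below the open A3, so the same pitch on the A2 string lies at fret 10 + 12 = 22.

22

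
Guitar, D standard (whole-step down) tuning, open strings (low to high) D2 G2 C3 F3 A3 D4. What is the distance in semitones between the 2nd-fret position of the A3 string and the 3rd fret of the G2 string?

A3 at fret 2 → B3 (MIDI 59); G2 at fret 3 → A#2 (MIDI 46).
59 − 46 = 13, so the two pitches are 13 semitones apart, with B3 the higher.

13 semitones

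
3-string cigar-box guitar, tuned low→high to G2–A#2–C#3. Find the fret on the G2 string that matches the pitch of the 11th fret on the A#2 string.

A#2 at fret 11 is A#2 + 11 semitones = A3.
The open G2 string is 3 semitones below the open A#2, so the same pitch on the G2 string lies at fret 11 + 3 = 14.

14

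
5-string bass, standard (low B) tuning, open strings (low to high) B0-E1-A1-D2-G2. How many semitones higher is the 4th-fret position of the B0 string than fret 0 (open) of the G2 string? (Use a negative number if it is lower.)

-16 semitones

B0 at fret 4 → D#1 (MIDI 27); G2 at fret 0 → G2 (MIDI 43).
27 − 43 = -16, so the two pitches are 16 semitones apart.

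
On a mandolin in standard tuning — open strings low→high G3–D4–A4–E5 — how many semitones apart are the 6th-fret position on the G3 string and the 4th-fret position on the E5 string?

G3 at fret 6 → C#4 (MIDI 61); E5 at fret 4 → G#5 (MIDI 80).
61 − 80 = -19, so the two pitches are 19 semitones apart, with G#5 the higher.

19 semitones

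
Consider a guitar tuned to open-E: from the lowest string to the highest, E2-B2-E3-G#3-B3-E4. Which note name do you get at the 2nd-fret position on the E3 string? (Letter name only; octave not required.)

F#

Each fret is one semitone, so E3 + 2 = F#.
(Equivalently spelled Gb.)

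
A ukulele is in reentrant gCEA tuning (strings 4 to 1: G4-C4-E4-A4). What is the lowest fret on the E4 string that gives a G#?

4

From E4, count semitones up the chromatic scale until reaching G#: E–F–F#–G–G# — 4 steps.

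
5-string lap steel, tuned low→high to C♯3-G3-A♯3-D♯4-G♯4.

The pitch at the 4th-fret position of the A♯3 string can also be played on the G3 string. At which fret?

7

A♯3 at fret 4 is A♯3 + 4 semitones = D4.
The open G3 string is 3 semitones below the open A♯3, so the same pitch on the G3 string lies at fret 4 + 3 = 7.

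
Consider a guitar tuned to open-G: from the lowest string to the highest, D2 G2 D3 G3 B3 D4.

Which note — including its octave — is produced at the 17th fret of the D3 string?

G4

D3 is MIDI 50. Adding 17 gives 67, which is G4.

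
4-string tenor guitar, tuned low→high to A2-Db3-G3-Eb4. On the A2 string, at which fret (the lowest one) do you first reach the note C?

From A2, count semitones up the chromatic scale until reaching C: A–Bb–B–C — 3 steps.

3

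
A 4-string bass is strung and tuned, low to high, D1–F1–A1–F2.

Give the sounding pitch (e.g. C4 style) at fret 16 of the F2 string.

Each fret is one semitone, so F2 + 16 = A3.

A3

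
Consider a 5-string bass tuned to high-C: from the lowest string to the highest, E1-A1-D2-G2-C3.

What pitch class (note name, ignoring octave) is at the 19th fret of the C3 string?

G

The open C3 string plus 19 semitones: C–C#–D–D#–…–F–F#–G.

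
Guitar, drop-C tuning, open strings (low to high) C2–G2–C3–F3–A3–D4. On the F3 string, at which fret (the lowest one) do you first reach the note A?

4

From F3, count semitones up the chromatic scale until reaching A: F–F#–G–G#–A — 4 steps.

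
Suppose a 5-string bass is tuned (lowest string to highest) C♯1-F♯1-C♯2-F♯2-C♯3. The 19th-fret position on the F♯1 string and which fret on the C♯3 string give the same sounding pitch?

0

Fret 19 on F♯1 is MIDI 30 + 19 = 49 (C♯3). On the C♯3 string (open MIDI 49), that pitch is 49 − 49 = fret 0.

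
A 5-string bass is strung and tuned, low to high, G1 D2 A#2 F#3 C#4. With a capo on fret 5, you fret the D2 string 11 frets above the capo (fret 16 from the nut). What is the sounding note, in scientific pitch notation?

F#3

The capo raises the open D2 by 5 semitones to G2; fretting 11 more gives D2 + 5 + 11 = D2 + 16 semitones = F#3.
(Also written Gb.)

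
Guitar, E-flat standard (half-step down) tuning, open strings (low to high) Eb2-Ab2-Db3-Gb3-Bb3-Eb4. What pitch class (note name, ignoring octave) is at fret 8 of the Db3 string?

A

Each fret is one semitone, so Db3 + 8 = A.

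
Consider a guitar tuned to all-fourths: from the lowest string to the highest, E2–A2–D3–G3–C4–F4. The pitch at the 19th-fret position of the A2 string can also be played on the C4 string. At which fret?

Fret 19 on A2 is MIDI 45 + 19 = 64 (E4). On the C4 string (open MIDI 60), that pitch is 64 − 60 = fret 4.

4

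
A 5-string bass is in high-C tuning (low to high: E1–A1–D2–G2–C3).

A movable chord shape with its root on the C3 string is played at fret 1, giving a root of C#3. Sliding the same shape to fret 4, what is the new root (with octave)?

E3

Moving from fret 1 to fret 4 shifts the root by 3 semitones.
C#3 up 3 semitones is E3.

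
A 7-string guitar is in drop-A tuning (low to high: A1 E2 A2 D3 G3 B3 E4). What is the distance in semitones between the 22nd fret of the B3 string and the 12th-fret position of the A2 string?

24 semitones

B3 at fret 22 → A5 (MIDI 81); A2 at fret 12 → A3 (MIDI 57).
81 − 57 = 24, so the two pitches are 24 semitones apart, with A5 the higher.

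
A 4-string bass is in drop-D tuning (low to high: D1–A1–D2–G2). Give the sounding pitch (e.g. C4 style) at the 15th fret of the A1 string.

C3

Each fret is one semitone, so A1 + 15 = C3.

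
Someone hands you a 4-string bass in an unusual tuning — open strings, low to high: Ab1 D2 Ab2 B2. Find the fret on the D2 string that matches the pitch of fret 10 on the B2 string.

Fret 10 on B2 is MIDI 47 + 10 = 57 (A3). On the D2 string (open MIDI 38), that pitch is 57 − 38 = fret 19.

19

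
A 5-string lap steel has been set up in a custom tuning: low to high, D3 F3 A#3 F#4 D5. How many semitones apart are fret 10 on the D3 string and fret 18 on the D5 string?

D3 at fret 10 → C4 (MIDI 60); D5 at fret 18 → G#6 (MIDI 92).
60 − 92 = -32, so the two pitches are 32 semitones apart, with G#6 the higher.

32 semitones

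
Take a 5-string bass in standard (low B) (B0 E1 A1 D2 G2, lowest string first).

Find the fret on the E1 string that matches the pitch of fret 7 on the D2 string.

Fret 7 on D2 is MIDI 38 + 7 = 45 (A2). On the E1 string (open MIDI 28), that pitch is 45 − 28 = fret 17.

17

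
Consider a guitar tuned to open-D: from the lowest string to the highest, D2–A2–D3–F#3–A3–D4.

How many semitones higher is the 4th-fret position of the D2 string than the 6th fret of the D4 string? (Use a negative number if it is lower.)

-26 semitones

D2 at fret 4 → F#2 (MIDI 42); D4 at fret 6 → G#4 (MIDI 68).
42 − 68 = -26, so the two pitches are 26 semitones apart.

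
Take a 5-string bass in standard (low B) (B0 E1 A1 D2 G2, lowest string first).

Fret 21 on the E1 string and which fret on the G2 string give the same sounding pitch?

6

Fret 21 on E1 is MIDI 28 + 21 = 49 (C#3). On the G2 string (open MIDI 43), that pitch is 49 − 43 = fret 6.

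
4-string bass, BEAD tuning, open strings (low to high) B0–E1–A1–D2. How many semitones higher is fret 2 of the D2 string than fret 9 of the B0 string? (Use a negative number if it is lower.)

8 semitones

D2 at fret 2 → E2 (MIDI 40); B0 at fret 9 → G♯1 (MIDI 32).
40 − 32 = 8, so the two pitches are 8 semitones apart.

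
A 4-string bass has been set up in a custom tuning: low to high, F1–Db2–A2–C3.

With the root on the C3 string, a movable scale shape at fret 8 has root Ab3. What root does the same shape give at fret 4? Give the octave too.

Moving from fret 8 to fret 4 shifts the root by -4 semitones.
Ab3 down 4 semitones is E3.

E3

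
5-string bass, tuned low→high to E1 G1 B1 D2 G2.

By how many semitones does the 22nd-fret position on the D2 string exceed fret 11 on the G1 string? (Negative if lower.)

18 semitones

D2 at fret 22 → C4 (MIDI 60); G1 at fret 11 → G♭2 (MIDI 42).
60 − 42 = 18, so the two pitches are 18 semitones apart.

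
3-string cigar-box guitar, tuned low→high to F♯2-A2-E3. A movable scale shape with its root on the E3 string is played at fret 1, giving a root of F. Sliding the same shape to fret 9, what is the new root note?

Moving from fret 1 to fret 9 shifts the root by 8 semitones.
F up 8 semitones is C♯.

C♯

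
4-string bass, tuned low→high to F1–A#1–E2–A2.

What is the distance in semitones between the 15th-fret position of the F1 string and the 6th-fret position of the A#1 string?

F1 at fret 15 → G#2 (MIDI 44); A#1 at fret 6 → E2 (MIDI 40).
44 − 40 = 4, so the two pitches are 4 semitones apart, with G#2 the higher.

4 semitones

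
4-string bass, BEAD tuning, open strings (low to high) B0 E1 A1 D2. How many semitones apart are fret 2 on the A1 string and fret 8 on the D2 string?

A1 at fret 2 → B1 (MIDI 35); D2 at fret 8 → A#2 (MIDI 46).
35 − 46 = -11, so the two pitches are 11 semitones apart, with A#2 the higher.

11 semitones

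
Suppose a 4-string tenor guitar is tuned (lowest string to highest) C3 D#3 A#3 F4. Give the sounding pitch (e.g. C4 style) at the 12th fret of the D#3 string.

D#3 is MIDI 51. Adding 12 gives 63, which is D#4.
(Equivalently spelled Eb4.)

D#4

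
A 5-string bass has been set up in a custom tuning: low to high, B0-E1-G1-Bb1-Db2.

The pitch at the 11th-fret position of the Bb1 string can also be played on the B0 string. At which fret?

Fret 11 on Bb1 is MIDI 34 + 11 = 45 (A2). On the B0 string (open MIDI 23), that pitch is 45 − 23 = fret 22.

22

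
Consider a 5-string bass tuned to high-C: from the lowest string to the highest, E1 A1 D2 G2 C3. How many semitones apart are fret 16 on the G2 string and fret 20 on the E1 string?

11 semitones

G2 at fret 16 → B3 (MIDI 59); E1 at fret 20 → C3 (MIDI 48).
59 − 48 = 11, so the two pitches are 11 semitones apart, with B3 the higher.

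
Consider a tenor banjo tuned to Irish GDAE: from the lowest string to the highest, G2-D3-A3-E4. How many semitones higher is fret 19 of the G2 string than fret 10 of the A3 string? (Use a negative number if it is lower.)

-5 semitones

G2 at fret 19 → D4 (MIDI 62); A3 at fret 10 → G4 (MIDI 67).
62 − 67 = -5, so the two pitches are 5 semitones apart.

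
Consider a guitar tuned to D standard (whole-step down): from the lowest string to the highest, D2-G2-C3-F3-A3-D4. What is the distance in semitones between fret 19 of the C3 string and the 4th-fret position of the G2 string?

C3 at fret 19 → G4 (MIDI 67); G2 at fret 4 → B2 (MIDI 47).
67 − 47 = 20, so the two pitches are 20 semitones apart, with G4 the higher.

20 semitones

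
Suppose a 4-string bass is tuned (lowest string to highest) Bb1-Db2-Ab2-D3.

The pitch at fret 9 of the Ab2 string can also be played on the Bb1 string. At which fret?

19

Fret 9 on Ab2 is MIDI 44 + 9 = 53 (F3). On the Bb1 string (open MIDI 34), that pitch is 53 − 34 = fret 19.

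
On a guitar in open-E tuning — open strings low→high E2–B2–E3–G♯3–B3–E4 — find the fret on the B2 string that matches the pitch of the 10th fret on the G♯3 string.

19

G♯3 at fret 10 is G♯3 + 10 semitones = F♯4.
The open B2 string is 9 semitones below the open G♯3, so the same pitch on the B2 string lies at fret 10 + 9 = 19.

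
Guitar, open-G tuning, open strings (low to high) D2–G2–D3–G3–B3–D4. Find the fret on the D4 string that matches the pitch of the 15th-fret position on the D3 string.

Fret 15 on D3 is MIDI 50 + 15 = 65 (F4). On the D4 string (open MIDI 62), that pitch is 65 − 62 = fret 3.

3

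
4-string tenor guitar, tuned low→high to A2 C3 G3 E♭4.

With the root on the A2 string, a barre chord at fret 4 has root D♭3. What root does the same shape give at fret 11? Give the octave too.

Moving from fret 4 to fret 11 shifts the root by 7 semitones.
D♭3 up 7 semitones is A♭3.

A♭3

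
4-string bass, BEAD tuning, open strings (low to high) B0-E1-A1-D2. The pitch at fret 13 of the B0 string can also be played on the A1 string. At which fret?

3

B0 at fret 13 is B0 + 13 semitones = C2.
The open A1 string is 10 semitones above the open B0, so the same pitch on the A1 string lies at fret 13 − 10 = 3.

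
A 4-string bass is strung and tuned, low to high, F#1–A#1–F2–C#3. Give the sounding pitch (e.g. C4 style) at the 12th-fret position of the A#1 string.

A#2

A#1 is MIDI 34. Adding 12 gives 46, which is A#2.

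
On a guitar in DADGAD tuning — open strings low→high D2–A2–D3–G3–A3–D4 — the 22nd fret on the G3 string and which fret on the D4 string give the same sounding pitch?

15

G3 at fret 22 is G3 + 22 semitones = F5.
The open D4 string is 7 semitones above the open G3, so the same pitch on the D4 string lies at fret 22 − 7 = 15.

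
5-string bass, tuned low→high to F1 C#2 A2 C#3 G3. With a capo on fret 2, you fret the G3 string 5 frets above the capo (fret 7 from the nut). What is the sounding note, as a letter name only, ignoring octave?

D

The capo raises the open G3 by 2 semitones to A3; fretting 5 more gives G3 + 2 + 5 = G3 + 7 semitones, landing on D.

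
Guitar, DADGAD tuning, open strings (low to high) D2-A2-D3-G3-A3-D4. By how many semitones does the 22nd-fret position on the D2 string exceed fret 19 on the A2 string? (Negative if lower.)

-4 semitones

D2 at fret 22 → C4 (MIDI 60); A2 at fret 19 → E4 (MIDI 64).
60 − 64 = -4, so the two pitches are 4 semitones apart.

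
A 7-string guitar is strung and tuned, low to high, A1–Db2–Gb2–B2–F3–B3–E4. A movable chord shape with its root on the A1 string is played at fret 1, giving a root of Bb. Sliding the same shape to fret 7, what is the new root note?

E

Moving from fret 1 to fret 7 shifts the root by 6 semitones.
Bb up 6 semitones is E.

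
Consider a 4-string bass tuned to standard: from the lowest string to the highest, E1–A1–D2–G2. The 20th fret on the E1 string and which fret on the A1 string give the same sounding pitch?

Fret 20 on E1 is MIDI 28 + 20 = 48 (C3). On the A1 string (open MIDI 33), that pitch is 48 − 33 = fret 15.

15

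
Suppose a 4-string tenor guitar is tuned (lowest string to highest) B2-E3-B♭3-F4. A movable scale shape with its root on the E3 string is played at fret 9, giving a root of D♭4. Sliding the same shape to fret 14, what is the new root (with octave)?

Moving from fret 9 to fret 14 shifts the root by 5 semitones.
D♭4 up 5 semitones is G♭4.

G♭4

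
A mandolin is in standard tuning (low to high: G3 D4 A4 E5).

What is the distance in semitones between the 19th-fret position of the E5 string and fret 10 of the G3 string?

E5 at fret 19 → B6 (MIDI 95); G3 at fret 10 → F4 (MIDI 65).
95 − 65 = 30, so the two pitches are 30 semitones apart, with B6 the higher.

30 semitones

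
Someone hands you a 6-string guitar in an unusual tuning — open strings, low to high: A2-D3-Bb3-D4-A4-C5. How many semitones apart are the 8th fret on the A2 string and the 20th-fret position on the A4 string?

36 semitones

A2 at fret 8 → F3 (MIDI 53); A4 at fret 20 → F6 (MIDI 89).
53 − 89 = -36, so the two pitches are 36 semitones apart, with F6 the higher.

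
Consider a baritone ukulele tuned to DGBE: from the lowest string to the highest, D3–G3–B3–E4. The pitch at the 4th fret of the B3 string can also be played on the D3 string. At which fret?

Fret 4 on B3 is MIDI 59 + 4 = 63 (D#4). On the D3 string (open MIDI 50), that pitch is 63 − 50 = fret 13.

13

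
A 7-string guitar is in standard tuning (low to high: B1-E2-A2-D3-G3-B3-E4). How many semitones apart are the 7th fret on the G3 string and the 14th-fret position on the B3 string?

G3 at fret 7 → D4 (MIDI 62); B3 at fret 14 → C#5 (MIDI 73).
62 − 73 = -11, so the two pitches are 11 semitones apart, with C#5 the higher.

11 semitones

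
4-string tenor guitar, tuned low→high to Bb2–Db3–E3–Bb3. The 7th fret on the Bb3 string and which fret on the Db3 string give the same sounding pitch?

16

Bb3 at fret 7 is Bb3 + 7 semitones = F4.
The open Db3 string is 9 semitones below the open Bb3, so the same pitch on the Db3 string lies at fret 7 + 9 = 16.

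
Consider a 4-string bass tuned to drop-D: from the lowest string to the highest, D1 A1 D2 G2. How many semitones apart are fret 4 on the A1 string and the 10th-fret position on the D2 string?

11 semitones

A1 at fret 4 → C#2 (MIDI 37); D2 at fret 10 → C3 (MIDI 48).
37 − 48 = -11, so the two pitches are 11 semitones apart, with C3 the higher.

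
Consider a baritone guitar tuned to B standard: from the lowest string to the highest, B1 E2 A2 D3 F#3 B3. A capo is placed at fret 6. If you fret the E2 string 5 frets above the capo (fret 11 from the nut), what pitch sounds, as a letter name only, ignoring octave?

The capo raises the open E2 by 6 semitones to A#2; fretting 5 more gives E2 + 6 + 5 = E2 + 11 semitones, landing on D#.
(Also written Eb.)

D#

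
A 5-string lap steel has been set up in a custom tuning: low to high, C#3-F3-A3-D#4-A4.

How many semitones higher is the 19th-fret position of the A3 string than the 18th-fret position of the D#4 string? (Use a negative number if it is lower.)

A3 at fret 19 → E5 (MIDI 76); D#4 at fret 18 → A5 (MIDI 81).
76 − 81 = -5, so the two pitches are 5 semitones apart.

-5 semitones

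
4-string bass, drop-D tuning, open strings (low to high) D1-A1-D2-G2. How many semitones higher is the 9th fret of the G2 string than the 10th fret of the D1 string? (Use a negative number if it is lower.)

G2 at fret 9 → E3 (MIDI 52); D1 at fret 10 → C2 (MIDI 36).
52 − 36 = 16, so the two pitches are 16 semitones apart.

16 semitones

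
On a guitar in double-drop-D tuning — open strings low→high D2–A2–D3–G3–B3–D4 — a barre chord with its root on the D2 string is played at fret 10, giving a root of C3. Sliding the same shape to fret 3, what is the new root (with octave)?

F2

Moving from fret 10 to fret 3 shifts the root by -7 semitones.
C3 down 7 semitones is F2.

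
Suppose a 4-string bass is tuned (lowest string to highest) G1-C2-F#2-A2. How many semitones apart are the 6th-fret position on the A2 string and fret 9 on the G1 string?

11 semitones

A2 at fret 6 → D#3 (MIDI 51); G1 at fret 9 → E2 (MIDI 40).
51 − 40 = 11, so the two pitches are 11 semitones apart, with D#3 the higher.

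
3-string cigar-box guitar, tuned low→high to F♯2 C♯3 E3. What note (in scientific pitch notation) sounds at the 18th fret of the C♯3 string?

G4

The open C♯3 string plus 18 semitones: C#–D–D#–E–…–F–F#–G.
The walk passes from B into C once, so the octave number goes from 3 to 4.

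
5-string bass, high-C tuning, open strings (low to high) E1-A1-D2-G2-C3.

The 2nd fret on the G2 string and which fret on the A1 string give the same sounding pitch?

Fret 2 on G2 is MIDI 43 + 2 = 45 (A2). On the A1 string (open MIDI 33), that pitch is 45 − 33 = fret 12.

12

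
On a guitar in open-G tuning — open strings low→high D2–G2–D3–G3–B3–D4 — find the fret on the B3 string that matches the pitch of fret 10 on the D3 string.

D3 at fret 10 is D3 + 10 semitones = C4.
The open B3 string is 9 semitones above the open D3, so the same pitch on the B3 string lies at fret 10 − 9 = 1.

1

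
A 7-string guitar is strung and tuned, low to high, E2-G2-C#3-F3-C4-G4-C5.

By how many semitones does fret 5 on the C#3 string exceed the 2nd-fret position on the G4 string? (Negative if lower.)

-15 semitones

C#3 at fret 5 → F#3 (MIDI 54); G4 at fret 2 → A4 (MIDI 69).
54 − 69 = -15, so the two pitches are 15 semitones apart.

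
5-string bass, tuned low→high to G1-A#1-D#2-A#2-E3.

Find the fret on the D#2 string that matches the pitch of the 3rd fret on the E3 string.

16

Fret 3 on E3 is MIDI 52 + 3 = 55 (G3). On the D#2 string (open MIDI 39), that pitch is 55 − 39 = fret 16.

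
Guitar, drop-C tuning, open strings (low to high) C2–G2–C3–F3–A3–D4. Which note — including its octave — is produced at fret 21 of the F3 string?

D5

The open F3 string plus 21 semitones: F–F#–G–G#–…–C–C#–D.
The walk passes from B into C 2 times, so the octave number goes from 3 to 5.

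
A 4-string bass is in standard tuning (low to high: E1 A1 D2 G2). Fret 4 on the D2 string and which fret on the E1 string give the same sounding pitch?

14

Fret 4 on D2 is MIDI 38 + 4 = 42 (F♯2). On the E1 string (open MIDI 28), that pitch is 42 − 28 = fret 14.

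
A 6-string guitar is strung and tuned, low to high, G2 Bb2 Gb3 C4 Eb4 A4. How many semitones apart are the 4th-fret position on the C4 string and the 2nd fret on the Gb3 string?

8 semitones

C4 at fret 4 → E4 (MIDI 64); Gb3 at fret 2 → Ab3 (MIDI 56).
64 − 56 = 8, so the two pitches are 8 semitones apart, with E4 the higher.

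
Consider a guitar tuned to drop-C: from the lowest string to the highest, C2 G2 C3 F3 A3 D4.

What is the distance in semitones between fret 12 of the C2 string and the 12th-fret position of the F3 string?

C2 at fret 12 → C3 (MIDI 48); F3 at fret 12 → F4 (MIDI 65).
48 − 65 = -17, so the two pitches are 17 semitones apart, with F4 the higher.

17 semitones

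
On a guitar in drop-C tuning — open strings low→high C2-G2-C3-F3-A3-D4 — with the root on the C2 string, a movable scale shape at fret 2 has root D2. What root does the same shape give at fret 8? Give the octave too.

G#2

Moving from fret 2 to fret 8 shifts the root by 6 semitones.
D2 up 6 semitones is G#2.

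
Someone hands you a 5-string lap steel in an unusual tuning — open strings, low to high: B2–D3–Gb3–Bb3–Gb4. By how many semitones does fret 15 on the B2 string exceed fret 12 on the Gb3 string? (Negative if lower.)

-4 semitones

B2 at fret 15 → D4 (MIDI 62); Gb3 at fret 12 → Gb4 (MIDI 66).
62 − 66 = -4, so the two pitches are 4 semitones apart.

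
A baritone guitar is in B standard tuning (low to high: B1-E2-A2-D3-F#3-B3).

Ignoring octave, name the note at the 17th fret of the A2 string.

Each fret is one semitone, so A2 + 17 = D.

D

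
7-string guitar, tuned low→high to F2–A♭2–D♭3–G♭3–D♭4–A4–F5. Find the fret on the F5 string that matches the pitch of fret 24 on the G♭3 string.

1

Fret 24 on G♭3 is MIDI 54 + 24 = 78 (G♭5). On the F5 string (open MIDI 77), that pitch is 78 − 77 = fret 1.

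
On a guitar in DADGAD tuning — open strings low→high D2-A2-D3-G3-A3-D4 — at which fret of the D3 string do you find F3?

F3 is 3 semitones above the open D3 (D–D#–E–F), so it sits at fret 3.

3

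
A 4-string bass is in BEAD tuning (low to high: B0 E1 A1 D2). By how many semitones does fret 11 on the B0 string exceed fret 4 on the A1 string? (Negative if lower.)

-3 semitones

B0 at fret 11 → A#1 (MIDI 34); A1 at fret 4 → C#2 (MIDI 37).
34 − 37 = -3, so the two pitches are 3 semitones apart.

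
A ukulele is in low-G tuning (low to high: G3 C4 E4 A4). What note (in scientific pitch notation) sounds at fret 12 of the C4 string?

C4 is MIDI 60. Adding 12 gives 72, which is C5.

C5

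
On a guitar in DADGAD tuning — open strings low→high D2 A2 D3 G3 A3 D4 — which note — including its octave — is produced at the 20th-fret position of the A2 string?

Each fret is one semitone, so A2 + 20 = F4.

F4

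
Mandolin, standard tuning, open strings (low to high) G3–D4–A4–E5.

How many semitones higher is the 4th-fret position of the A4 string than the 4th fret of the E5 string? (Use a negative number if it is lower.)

-7 semitones

A4 at fret 4 → C#5 (MIDI 73); E5 at fret 4 → G#5 (MIDI 80).
73 − 80 = -7, so the two pitches are 7 semitones apart.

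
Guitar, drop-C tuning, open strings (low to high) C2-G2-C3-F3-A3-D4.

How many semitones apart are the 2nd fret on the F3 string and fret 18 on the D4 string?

F3 at fret 2 → G3 (MIDI 55); D4 at fret 18 → G#5 (MIDI 80).
55 − 80 = -25, so the two pitches are 25 semitones apart, with G#5 the higher.

25 semitones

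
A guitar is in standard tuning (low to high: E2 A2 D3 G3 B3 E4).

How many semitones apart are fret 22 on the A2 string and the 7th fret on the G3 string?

5 semitones

A2 at fret 22 → G4 (MIDI 67); G3 at fret 7 → D4 (MIDI 62).
67 − 62 = 5, so the two pitches are 5 semitones apart, with G4 the higher.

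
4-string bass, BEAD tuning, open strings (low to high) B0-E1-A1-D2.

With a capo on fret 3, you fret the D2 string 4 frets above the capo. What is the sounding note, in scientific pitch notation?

A2

The capo raises the open D2 by 3 semitones to F2; fretting 4 more gives D2 + 3 + 4 = D2 + 7 semitones = A2.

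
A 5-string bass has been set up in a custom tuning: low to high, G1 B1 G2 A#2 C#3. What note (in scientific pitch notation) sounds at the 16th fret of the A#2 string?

The open A#2 string plus 16 semitones: A#–B–C–C#–…–C–C#–D.
The walk passes from B into C 2 times, so the octave number goes from 2 to 4.

D4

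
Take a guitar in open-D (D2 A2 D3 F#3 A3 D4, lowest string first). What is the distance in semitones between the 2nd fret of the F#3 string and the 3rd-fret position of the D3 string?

3 semitones

F#3 at fret 2 → G#3 (MIDI 56); D3 at fret 3 → F3 (MIDI 53).
56 − 53 = 3, so the two pitches are 3 semitones apart, with G#3 the higher.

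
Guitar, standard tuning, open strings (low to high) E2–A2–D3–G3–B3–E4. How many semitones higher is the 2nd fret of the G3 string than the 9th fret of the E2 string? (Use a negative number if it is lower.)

G3 at fret 2 → A3 (MIDI 57); E2 at fret 9 → C#3 (MIDI 49).
57 − 49 = 8, so the two pitches are 8 semitones apart.

8 semitones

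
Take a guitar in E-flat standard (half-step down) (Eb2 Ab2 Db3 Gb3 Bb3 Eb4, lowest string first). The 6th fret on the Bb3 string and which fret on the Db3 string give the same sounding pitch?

15

Bb3 at fret 6 is Bb3 + 6 semitones = E4.
The open Db3 string is 9 semitones below the open Bb3, so the same pitch on the Db3 string lies at fret 6 + 9 = 15.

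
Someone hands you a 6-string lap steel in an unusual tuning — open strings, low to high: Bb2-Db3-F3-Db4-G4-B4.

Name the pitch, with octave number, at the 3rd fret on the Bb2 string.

Each fret is one semitone, so Bb2 + 3 = Db3.

Db3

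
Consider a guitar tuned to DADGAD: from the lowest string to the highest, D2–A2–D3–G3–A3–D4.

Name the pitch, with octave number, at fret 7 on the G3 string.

The open G3 string plus 7 semitones: G–G#–A–A#–B–C–C#–D.
The walk passes from B into C once, so the octave number goes from 3 to 4.

D4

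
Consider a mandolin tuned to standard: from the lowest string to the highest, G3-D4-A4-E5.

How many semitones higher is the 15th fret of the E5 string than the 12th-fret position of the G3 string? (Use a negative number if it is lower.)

E5 at fret 15 → G6 (MIDI 91); G3 at fret 12 → G4 (MIDI 67).
91 − 67 = 24, so the two pitches are 24 semitones apart.

24 semitones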